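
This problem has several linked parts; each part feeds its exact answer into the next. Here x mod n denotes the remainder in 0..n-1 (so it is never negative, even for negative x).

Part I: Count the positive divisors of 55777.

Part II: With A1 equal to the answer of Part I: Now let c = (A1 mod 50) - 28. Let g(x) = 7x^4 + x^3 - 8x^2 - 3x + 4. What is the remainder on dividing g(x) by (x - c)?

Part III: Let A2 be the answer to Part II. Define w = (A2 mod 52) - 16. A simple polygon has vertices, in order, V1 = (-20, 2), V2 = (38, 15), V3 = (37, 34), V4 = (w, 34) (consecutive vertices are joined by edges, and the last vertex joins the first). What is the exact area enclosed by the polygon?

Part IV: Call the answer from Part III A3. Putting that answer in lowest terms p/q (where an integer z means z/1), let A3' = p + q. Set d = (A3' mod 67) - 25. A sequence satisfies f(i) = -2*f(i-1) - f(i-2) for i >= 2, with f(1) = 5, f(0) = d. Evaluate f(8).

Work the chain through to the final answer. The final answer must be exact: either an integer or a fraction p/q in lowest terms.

-173

Part I: 55777 = 17^2 * 193; number of divisors = (2+1) * (1+1) = 6; answer 6
Part II: A1 = 6; c = -22; remainder = value at the root: 7*(-22)^4 + 1*(-22)^3 - 8*(-22)^2 - 3*(-22)^1 + 4 = (1639792) + (-10648) + (-3872) + (66) + (4) = 1625342; answer 1625342
Part III: A2 = 1625342; w = 14; cross terms: (-20*15 - 38*2)=-376, (38*34 - 37*15)=737, (37*34 - 14*34)=782, (14*2 - -20*34)=708; twice the area = |1851| = 1851; area = 1851/2; answer 1851/2
Part IV: A3 = 1851/2; threaded value p + q = 1853; d = 19; f(2) = -2*(5) - 1*(19) = -29; iterating: f(2)=-29, f(3)=53, f(4)=-77, f(5)=101, f(6)=-125, f(7)=149, f(8)=-173; answer -173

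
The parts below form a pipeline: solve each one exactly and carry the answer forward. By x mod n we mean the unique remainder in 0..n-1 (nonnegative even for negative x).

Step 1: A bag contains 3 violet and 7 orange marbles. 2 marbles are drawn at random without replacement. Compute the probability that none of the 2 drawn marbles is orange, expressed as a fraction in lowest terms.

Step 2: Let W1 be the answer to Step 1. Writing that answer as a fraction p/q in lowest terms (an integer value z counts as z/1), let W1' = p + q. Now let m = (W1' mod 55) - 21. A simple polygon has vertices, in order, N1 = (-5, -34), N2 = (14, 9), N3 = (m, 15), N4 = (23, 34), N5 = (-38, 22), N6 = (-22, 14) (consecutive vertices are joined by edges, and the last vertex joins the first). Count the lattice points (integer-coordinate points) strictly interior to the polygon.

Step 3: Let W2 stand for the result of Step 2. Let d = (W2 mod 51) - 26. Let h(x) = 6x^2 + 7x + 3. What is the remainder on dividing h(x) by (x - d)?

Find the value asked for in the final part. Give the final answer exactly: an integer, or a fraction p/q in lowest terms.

951

Step 1: total draws C(10,2) = 45; favorable C(3,2) = 3; P = 1/15; answer 1/15
Step 2: W1 = 1/15; threaded value p + q = 16; m = -5; cross terms: (-5*9 - 14*-34)=431, (14*15 - -5*9)=255, (-5*34 - 23*15)=-515, (23*22 - -38*34)=1798, (-38*14 - -22*22)=-48, (-22*-34 - -5*14)=818; twice the area = |2739| = 2739; area = 2739/2; boundary points = 1 + 1 + 1 + 1 + 8 + 1 = 13; strictly interior points = area - boundary/2 + 1 = 1364; answer 1364
Step 3: W2 = 1364; d = 12; remainder = value at the root: 6*(12)^2 + 7*(12)^1 + 3 = (864) + (84) + (3) = 951; answer 951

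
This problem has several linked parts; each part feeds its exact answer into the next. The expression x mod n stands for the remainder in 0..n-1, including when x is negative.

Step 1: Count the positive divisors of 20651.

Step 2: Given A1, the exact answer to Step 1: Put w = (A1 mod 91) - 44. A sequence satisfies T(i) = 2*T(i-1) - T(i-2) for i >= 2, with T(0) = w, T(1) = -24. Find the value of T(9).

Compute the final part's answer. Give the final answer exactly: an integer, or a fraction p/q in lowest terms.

Step 1: 20651 = 107 * 193; number of divisors = (1+1) * (1+1) = 4; answer 4
Step 2: A1 = 4; w = -40; T(2) = 2*(-24) - 1*(-40) = -8; iterating: T(2)=-8, T(3)=8, T(4)=24, T(5)=40, T(6)=56, T(7)=72, T(8)=88, T(9)=104; answer 104

104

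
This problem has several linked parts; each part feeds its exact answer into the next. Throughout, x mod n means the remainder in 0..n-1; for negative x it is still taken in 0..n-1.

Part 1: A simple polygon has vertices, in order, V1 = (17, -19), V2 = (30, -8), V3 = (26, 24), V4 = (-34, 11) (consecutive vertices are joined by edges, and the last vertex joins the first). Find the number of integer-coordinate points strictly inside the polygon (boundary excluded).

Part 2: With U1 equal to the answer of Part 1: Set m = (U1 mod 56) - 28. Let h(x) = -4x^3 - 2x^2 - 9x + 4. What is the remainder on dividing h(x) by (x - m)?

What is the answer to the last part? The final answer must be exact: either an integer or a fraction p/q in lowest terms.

Part 1: cross terms: (17*-8 - 30*-19)=434, (30*24 - 26*-8)=928, (26*11 - -34*24)=1102, (-34*-19 - 17*11)=459; twice the area = |2923| = 2923; area = 2923/2; boundary points = 1 + 4 + 1 + 3 = 9; strictly interior points = area - boundary/2 + 1 = 1458; answer 1458
Part 2: U1 = 1458; m = -26; remainder = value at the root: -4*(-26)^3 - 2*(-26)^2 - 9*(-26)^1 + 4 = (70304) + (-1352) + (234) + (4) = 69190; answer 69190

69190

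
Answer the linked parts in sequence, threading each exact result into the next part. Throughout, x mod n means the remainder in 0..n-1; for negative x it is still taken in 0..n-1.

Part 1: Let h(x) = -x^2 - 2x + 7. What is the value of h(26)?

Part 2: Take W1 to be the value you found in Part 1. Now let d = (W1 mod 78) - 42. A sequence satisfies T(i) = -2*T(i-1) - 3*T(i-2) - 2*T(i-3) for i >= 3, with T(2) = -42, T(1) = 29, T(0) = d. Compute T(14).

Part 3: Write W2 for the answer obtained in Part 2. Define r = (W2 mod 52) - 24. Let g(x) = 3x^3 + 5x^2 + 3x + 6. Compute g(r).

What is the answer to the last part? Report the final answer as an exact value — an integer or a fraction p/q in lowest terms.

852

Part 1: -1*(26)^2 - 2*(26)^1 + 7 = (-676) + (-52) + (7) = -721; answer -721
Part 2: W1 = -721; d = 17; T(3) = -2*(-42) - 3*(29) - 2*(17) = -37; iterating: T(3)=-37, T(4)=142, T(5)=-89, T(6)=-174, T(7)=331, T(8)=38, T(9)=-721, T(10)=666, T(11)=755, T(12)=-2066, T(13)=535, T(14)=3618; answer 3618
Part 3: W2 = 3618; r = 6; 3*(6)^3 + 5*(6)^2 + 3*(6)^1 + 6 = (648) + (180) + (18) + (6) = 852; answer 852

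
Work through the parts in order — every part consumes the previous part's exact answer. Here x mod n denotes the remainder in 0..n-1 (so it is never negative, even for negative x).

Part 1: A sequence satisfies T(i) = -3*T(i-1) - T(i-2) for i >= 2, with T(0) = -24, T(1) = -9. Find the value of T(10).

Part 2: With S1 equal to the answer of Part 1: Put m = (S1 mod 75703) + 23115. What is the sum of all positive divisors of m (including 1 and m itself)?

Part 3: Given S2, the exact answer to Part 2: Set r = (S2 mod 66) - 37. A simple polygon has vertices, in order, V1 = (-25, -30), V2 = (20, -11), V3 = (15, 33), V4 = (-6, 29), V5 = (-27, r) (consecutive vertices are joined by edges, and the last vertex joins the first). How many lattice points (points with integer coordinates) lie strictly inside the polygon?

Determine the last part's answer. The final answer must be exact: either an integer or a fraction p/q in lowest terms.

Part 1: T(2) = -3*(-9) - 1*(-24) = 51; iterating: T(2)=51, T(3)=-144, T(4)=381, T(5)=-999, T(6)=2616, T(7)=-6849, T(8)=17931, T(9)=-46944, T(10)=122901; answer 122901
Part 2: S1 = 122901; m = 70313; 70313 is prime, so its only divisors are 1 and 70313; sigma = 1 + 70313 = 70314; answer 70314
Part 3: S2 = 70314; r = -13; cross terms: (-25*-11 - 20*-30)=875, (20*33 - 15*-11)=825, (15*29 - -6*33)=633, (-6*-13 - -27*29)=861, (-27*-30 - -25*-13)=485; twice the area = |3679| = 3679; area = 3679/2; boundary points = 1 + 1 + 1 + 21 + 1 = 25; strictly interior points = area - boundary/2 + 1 = 1828; answer 1828

1828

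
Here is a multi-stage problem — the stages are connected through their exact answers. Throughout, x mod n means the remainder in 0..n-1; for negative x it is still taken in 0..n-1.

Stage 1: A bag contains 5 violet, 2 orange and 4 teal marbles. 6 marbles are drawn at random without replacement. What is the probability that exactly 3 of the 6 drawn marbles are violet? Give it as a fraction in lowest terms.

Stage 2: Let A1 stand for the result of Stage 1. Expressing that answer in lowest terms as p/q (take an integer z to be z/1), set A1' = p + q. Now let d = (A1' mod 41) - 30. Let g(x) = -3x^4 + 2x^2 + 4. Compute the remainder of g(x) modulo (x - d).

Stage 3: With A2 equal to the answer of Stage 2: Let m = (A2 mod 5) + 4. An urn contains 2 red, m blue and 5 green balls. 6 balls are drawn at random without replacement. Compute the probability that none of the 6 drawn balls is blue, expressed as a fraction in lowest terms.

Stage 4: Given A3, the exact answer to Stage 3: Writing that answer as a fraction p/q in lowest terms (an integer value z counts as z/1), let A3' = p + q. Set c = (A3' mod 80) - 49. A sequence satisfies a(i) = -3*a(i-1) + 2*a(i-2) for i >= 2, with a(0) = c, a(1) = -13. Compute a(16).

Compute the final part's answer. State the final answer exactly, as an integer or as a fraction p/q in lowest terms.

4577919069

Stage 1: total draws C(11,6) = 462; favorable C(5,3)*C(6,3) = 200; P = 100/231; answer 100/231
Stage 2: A1 = 100/231; threaded value p + q = 331; d = -27; remainder = value at the root: -3*(-27)^4 + 2*(-27)^2 + 4 = (-1594323) + (1458) + (4) = -1592861; answer -1592861
Stage 3: A2 = -1592861; m = 8; total draws C(15,6) = 5005; favorable C(7,6) = 7; P = 1/715; answer 1/715
Stage 4: A3 = 1/715; threaded value p + q = 716; c = 27; a(2) = -3*(-13) + 2*(27) = 93; iterating: a(2)=93, a(3)=-305, a(4)=1101, a(5)=-3913, a(6)=13941, a(7)=-49649, a(8)=176829, a(9)=-629785, a(10)=2243013, a(11)=-7988609, a(12)=28451853, a(13)=-101332777, a(14)=360902037, a(15)=-1285371665, a(16)=4577919069; answer 4577919069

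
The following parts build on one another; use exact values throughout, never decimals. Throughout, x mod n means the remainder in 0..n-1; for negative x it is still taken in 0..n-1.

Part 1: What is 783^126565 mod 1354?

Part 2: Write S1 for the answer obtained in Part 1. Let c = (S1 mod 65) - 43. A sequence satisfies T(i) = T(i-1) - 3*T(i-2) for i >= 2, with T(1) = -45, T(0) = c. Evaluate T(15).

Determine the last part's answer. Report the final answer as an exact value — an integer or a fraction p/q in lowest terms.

32430

Part 1: squarings mod 1354: 783^1=783, 783^2=1081, 783^4=59, 783^8=773, 783^16=415, 783^32=267, 783^64=881, 783^128=319, 783^256=211, 783^512=1193, 783^1024=195, 783^2048=113, 783^4096=583, 783^8192=35, 783^16384=1225, 783^32768=393, 783^65536=93; 783^126565 = 783^1 * 783^4 * 783^32 * 783^64 * 783^512 * 783^1024 * 783^2048 * 783^8192 * 783^16384 * 783^32768 * 783^65536 = 323 (mod 1354); answer 323
Part 2: S1 = 323; c = 20; T(2) = 1*(-45) - 3*(20) = -105; iterating: T(2)=-105, T(3)=30, T(4)=345, T(5)=255, T(6)=-780, T(7)=-1545, T(8)=795, T(9)=5430, T(10)=3045, T(11)=-13245, T(12)=-22380, T(13)=17355, T(14)=84495, T(15)=32430; answer 32430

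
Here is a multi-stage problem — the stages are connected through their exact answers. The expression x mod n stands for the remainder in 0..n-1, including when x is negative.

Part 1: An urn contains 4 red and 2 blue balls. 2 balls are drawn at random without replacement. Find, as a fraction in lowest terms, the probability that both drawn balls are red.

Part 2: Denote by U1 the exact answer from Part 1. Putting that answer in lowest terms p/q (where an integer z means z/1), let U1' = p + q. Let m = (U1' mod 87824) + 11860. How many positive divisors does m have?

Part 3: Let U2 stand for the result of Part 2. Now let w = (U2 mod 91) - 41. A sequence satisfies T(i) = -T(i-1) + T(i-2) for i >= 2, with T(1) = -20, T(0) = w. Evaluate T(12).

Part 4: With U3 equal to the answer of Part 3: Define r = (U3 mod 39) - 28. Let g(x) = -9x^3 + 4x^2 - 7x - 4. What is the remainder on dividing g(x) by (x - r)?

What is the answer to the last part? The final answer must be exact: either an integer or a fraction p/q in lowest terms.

Part 1: total draws C(6,2) = 15; favorable C(4,2) = 6; P = 2/5; answer 2/5
Part 2: U1 = 2/5; threaded value p + q = 7; m = 11867; 11867 is prime, so its only divisors are 1 and 11867; count = 2; answer 2
Part 3: U2 = 2; w = -39; T(2) = -1*(-20) + 1*(-39) = -19; iterating: T(2)=-19, T(3)=-1, T(4)=-18, T(5)=17, T(6)=-35, T(7)=52, T(8)=-87, T(9)=139, T(10)=-226, T(11)=365, T(12)=-591; answer -591
Part 4: U3 = -591; r = 5; remainder = value at the root: -9*(5)^3 + 4*(5)^2 - 7*(5)^1 - 4 = (-1125) + (100) + (-35) + (-4) = -1064; answer -1064

-1064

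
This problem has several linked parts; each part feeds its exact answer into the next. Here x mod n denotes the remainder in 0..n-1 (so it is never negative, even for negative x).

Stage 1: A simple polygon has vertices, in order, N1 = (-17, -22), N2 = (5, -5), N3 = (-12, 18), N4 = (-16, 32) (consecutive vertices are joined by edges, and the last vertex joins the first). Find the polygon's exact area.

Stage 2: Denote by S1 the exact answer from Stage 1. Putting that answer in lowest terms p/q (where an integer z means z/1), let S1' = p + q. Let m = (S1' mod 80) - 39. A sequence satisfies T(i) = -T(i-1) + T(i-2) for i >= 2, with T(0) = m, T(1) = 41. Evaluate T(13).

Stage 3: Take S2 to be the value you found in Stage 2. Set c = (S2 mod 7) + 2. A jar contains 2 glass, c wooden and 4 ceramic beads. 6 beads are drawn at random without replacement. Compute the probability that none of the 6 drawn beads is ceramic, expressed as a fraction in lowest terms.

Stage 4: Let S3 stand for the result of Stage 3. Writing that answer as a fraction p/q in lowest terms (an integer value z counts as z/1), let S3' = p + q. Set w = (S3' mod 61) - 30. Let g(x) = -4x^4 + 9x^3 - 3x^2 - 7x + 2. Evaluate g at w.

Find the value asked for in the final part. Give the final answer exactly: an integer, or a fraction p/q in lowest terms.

-132

Stage 1: cross terms: (-17*-5 - 5*-22)=195, (5*18 - -12*-5)=30, (-12*32 - -16*18)=-96, (-16*-22 - -17*32)=896; twice the area = |1025| = 1025; area = 1025/2; answer 1025/2
Stage 2: S1 = 1025/2; threaded value p + q = 1027; m = 28; T(2) = -1*(41) + 1*(28) = -13; iterating: T(2)=-13, T(3)=54, T(4)=-67, T(5)=121, T(6)=-188, T(7)=309, T(8)=-497, T(9)=806, T(10)=-1303, T(11)=2109, T(12)=-3412, T(13)=5521; answer 5521
Stage 3: S2 = 5521; c = 7; total draws C(13,6) = 1716; favorable C(9,6) = 84; P = 7/143; answer 7/143
Stage 4: S3 = 7/143; threaded value p + q = 150; w = -2; -4*(-2)^4 + 9*(-2)^3 - 3*(-2)^2 - 7*(-2)^1 + 2 = (-64) + (-72) + (-12) + (14) + (2) = -132; answer -132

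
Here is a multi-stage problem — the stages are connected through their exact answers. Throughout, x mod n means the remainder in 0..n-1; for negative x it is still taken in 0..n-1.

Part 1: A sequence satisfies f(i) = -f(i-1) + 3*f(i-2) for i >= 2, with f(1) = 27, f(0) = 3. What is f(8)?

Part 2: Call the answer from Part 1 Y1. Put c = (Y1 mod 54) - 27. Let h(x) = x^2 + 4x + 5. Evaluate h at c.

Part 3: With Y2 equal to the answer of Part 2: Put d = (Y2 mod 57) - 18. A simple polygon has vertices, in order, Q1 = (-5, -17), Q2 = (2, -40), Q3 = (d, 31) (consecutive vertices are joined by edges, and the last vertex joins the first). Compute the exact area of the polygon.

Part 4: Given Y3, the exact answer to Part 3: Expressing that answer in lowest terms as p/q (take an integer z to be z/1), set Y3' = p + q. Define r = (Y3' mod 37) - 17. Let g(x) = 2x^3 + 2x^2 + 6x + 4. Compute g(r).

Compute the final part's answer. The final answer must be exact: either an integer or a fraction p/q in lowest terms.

Part 1: f(2) = -1*(27) + 3*(3) = -18; iterating: f(2)=-18, f(3)=99, f(4)=-153, f(5)=450, f(6)=-909, f(7)=2259, f(8)=-4986; answer -4986
Part 2: Y1 = -4986; c = 9; 1*(9)^2 + 4*(9)^1 + 5 = (81) + (36) + (5) = 122; answer 122
Part 3: Y2 = 122; d = -10; cross terms: (-5*-40 - 2*-17)=234, (2*31 - -10*-40)=-338, (-10*-17 - -5*31)=325; twice the area = |221| = 221; area = 221/2; answer 221/2
Part 4: Y3 = 221/2; threaded value p + q = 223; r = -16; 2*(-16)^3 + 2*(-16)^2 + 6*(-16)^1 + 4 = (-8192) + (512) + (-96) + (4) = -7772; answer -7772

-7772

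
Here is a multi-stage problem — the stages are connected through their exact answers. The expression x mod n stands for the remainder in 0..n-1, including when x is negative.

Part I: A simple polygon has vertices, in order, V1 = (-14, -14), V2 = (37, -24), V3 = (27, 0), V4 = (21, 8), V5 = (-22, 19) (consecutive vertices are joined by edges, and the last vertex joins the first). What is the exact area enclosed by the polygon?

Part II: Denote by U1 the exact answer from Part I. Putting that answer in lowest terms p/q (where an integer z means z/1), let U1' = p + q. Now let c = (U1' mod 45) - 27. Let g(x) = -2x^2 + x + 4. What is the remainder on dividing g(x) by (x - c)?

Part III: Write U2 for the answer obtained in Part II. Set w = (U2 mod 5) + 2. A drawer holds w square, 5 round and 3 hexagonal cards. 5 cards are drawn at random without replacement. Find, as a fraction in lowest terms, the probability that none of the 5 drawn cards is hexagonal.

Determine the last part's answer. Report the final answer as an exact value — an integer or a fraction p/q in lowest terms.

Part I: cross terms: (-14*-24 - 37*-14)=854, (37*0 - 27*-24)=648, (27*8 - 21*0)=216, (21*19 - -22*8)=575, (-22*-14 - -14*19)=574; twice the area = |2867| = 2867; area = 2867/2; answer 2867/2
Part II: U1 = 2867/2; threaded value p + q = 2869; c = 7; remainder = value at the root: -2*(7)^2 + 1*(7)^1 + 4 = (-98) + (7) + (4) = -87; answer -87
Part III: U2 = -87; w = 5; total draws C(13,5) = 1287; favorable C(10,5) = 252; P = 28/143; answer 28/143

28/143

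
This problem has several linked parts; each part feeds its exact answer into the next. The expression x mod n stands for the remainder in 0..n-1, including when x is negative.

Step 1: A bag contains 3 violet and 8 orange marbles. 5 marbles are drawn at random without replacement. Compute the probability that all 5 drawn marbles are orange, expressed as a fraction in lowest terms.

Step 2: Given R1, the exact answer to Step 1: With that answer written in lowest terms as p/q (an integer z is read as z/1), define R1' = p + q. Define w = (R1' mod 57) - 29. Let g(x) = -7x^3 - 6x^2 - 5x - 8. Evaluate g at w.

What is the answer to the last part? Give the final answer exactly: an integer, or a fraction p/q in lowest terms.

-4016

Step 1: total draws C(11,5) = 462; favorable C(8,5) = 56; P = 4/33; answer 4/33
Step 2: R1 = 4/33; threaded value p + q = 37; w = 8; -7*(8)^3 - 6*(8)^2 - 5*(8)^1 - 8 = (-3584) + (-384) + (-40) + (-8) = -4016; answer -4016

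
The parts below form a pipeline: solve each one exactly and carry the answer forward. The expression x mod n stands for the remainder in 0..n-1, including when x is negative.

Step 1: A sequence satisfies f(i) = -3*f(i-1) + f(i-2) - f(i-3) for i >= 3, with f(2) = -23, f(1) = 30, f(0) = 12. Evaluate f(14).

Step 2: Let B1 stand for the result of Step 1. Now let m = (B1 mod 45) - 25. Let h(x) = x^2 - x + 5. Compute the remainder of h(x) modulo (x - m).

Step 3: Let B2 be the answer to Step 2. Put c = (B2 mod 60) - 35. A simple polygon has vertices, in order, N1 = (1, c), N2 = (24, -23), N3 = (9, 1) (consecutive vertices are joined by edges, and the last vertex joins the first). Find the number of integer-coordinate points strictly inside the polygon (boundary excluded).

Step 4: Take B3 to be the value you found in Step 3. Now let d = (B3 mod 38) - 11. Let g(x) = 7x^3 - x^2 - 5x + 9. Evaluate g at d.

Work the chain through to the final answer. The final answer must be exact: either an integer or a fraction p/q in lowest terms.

Step 1: f(3) = -3*(-23) + 1*(30) - 1*(12) = 87; iterating: f(3)=87, f(4)=-314, f(5)=1052, f(6)=-3557, f(7)=12037, f(8)=-40720, f(9)=137754, f(10)=-466019, f(11)=1576531, f(12)=-5333366, f(13)=18042648, f(14)=-61037841; answer -61037841
Step 2: B1 = -61037841; m = -1; remainder = value at the root: 1*(-1)^2 - 1*(-1)^1 + 5 = (1) + (1) + (5) = 7; answer 7
Step 3: B2 = 7; c = -28; cross terms: (1*-23 - 24*-28)=649, (24*1 - 9*-23)=231, (9*-28 - 1*1)=-253; twice the area = |627| = 627; area = 627/2; boundary points = 1 + 3 + 1 = 5; strictly interior points = area - boundary/2 + 1 = 312; answer 312
Step 4: B3 = 312; d = -3; 7*(-3)^3 - 1*(-3)^2 - 5*(-3)^1 + 9 = (-189) + (-9) + (15) + (9) = -174; answer -174

-174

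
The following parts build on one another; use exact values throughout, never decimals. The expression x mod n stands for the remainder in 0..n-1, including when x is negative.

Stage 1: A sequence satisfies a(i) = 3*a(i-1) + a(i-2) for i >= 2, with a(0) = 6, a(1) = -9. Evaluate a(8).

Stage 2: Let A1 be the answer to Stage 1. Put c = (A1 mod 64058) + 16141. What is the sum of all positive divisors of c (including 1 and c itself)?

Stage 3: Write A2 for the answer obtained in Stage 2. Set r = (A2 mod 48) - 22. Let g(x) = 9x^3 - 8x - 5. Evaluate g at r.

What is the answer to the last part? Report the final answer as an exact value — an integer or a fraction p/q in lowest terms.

Stage 1: a(2) = 3*(-9) + 1*(6) = -21; iterating: a(2)=-21, a(3)=-72, a(4)=-237, a(5)=-783, a(6)=-2586, a(7)=-8541, a(8)=-28209; answer -28209
Stage 2: A1 = -28209; c = 51990; 51990 = 2 * 3 * 5 * 1733; sigma = (1 + 2) * (1 + 3) * (1 + 5) * (1 + 1733) = 3 * 4 * 6 * 1734 = 124848; answer 124848
Stage 3: A2 = 124848; r = -22; 9*(-22)^3 - 8*(-22)^1 - 5 = (-95832) + (176) + (-5) = -95661; answer -95661

-95661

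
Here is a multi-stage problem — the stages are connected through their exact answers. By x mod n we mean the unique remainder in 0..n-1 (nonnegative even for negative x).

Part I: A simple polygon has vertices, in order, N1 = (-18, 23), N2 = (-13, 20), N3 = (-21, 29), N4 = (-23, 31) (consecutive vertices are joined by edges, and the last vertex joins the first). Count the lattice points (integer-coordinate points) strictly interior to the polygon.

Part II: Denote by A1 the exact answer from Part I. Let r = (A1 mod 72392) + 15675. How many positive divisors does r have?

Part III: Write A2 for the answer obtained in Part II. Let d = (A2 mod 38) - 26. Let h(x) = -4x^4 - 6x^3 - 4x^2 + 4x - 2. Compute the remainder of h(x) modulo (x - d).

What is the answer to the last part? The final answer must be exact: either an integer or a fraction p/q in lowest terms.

Part I: cross terms: (-18*20 - -13*23)=-61, (-13*29 - -21*20)=43, (-21*31 - -23*29)=16, (-23*23 - -18*31)=29; twice the area = |27| = 27; area = 27/2; boundary points = 1 + 1 + 2 + 1 = 5; strictly interior points = area - boundary/2 + 1 = 12; answer 12
Part II: A1 = 12; r = 15687; 15687 = 3^3 * 7 * 83; number of divisors = (3+1) * (1+1) * (1+1) = 16; answer 16
Part III: A2 = 16; d = -10; remainder = value at the root: -4*(-10)^4 - 6*(-10)^3 - 4*(-10)^2 + 4*(-10)^1 - 2 = (-40000) + (6000) + (-400) + (-40) + (-2) = -34442; answer -34442

-34442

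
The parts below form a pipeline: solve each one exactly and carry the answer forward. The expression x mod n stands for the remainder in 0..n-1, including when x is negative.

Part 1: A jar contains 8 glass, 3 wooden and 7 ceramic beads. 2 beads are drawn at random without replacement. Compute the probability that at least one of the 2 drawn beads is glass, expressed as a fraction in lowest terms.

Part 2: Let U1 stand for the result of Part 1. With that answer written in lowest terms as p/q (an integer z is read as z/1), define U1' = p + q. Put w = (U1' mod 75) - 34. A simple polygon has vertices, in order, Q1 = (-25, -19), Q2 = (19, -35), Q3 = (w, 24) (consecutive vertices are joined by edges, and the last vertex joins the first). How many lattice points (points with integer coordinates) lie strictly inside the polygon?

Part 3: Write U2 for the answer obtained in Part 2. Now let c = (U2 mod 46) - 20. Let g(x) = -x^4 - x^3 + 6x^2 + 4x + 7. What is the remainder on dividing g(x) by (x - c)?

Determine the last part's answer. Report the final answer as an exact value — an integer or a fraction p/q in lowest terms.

Part 1: total draws C(18,2) = 153; complement C(10,2) = 45; favorable 153 - 45 = 108; P = 12/17; answer 12/17
Part 2: U1 = 12/17; threaded value p + q = 29; w = -5; cross terms: (-25*-35 - 19*-19)=1236, (19*24 - -5*-35)=281, (-5*-19 - -25*24)=695; twice the area = |2212| = 2212; area = 1106; boundary points = 4 + 1 + 1 = 6; strictly interior points = area - boundary/2 + 1 = 1104; answer 1104
Part 3: U2 = 1104; c = -20; remainder = value at the root: -1*(-20)^4 - 1*(-20)^3 + 6*(-20)^2 + 4*(-20)^1 + 7 = (-160000) + (8000) + (2400) + (-80) + (7) = -149673; answer -149673

-149673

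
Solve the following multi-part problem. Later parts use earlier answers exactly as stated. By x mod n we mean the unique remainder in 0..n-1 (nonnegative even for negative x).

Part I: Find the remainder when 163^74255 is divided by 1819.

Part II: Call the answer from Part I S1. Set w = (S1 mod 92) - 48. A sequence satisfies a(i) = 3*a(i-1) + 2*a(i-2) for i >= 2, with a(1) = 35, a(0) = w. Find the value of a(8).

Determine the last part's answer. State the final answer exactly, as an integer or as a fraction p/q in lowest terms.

Part I: squarings mod 1819: 163^1=163, 163^2=1103, 163^4=1517, 163^8=254, 163^16=851, 163^32=239, 163^64=732, 163^128=1038, 163^256=596, 163^512=511, 163^1024=1004, 163^2048=290, 163^4096=426, 163^8192=1395, 163^16384=1514, 163^32768=256, 163^65536=52; 163^74255 = 163^1 * 163^2 * 163^4 * 163^8 * 163^512 * 163^8192 * 163^65536 = 675 (mod 1819); answer 675
Part II: S1 = 675; w = -17; a(2) = 3*(35) + 2*(-17) = 71; iterating: a(2)=71, a(3)=283, a(4)=991, a(5)=3539, a(6)=12599, a(7)=44875, a(8)=159823; answer 159823

159823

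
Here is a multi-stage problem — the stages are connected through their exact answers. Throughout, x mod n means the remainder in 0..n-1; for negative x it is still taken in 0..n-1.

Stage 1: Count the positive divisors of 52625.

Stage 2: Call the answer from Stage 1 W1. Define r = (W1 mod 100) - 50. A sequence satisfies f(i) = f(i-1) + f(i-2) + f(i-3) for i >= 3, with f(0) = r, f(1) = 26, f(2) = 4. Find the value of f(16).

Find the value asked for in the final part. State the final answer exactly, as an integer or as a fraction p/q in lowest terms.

9366

Stage 1: 52625 = 5^3 * 421; number of divisors = (3+1) * (1+1) = 8; answer 8
Stage 2: W1 = 8; r = -42; f(3) = 1*(4) + 1*(26) + 1*(-42) = -12; iterating: f(3)=-12, f(4)=18, f(5)=10, f(6)=16, f(7)=44, f(8)=70, f(9)=130, f(10)=244, f(11)=444, f(12)=818, f(13)=1506, f(14)=2768, f(15)=5092, f(16)=9366; answer 9366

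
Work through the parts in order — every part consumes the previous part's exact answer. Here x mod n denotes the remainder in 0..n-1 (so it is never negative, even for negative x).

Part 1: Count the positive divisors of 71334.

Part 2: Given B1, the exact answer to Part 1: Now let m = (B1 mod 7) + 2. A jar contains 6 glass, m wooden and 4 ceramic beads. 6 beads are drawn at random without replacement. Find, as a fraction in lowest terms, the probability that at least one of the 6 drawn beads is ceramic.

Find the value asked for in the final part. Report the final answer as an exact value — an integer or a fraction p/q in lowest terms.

133/143

Part 1: 71334 = 2 * 3^3 * 1321; number of divisors = (1+1) * (3+1) * (1+1) = 16; answer 16
Part 2: B1 = 16; m = 4; total draws C(14,6) = 3003; complement C(10,6) = 210; favorable 3003 - 210 = 2793; P = 133/143; answer 133/143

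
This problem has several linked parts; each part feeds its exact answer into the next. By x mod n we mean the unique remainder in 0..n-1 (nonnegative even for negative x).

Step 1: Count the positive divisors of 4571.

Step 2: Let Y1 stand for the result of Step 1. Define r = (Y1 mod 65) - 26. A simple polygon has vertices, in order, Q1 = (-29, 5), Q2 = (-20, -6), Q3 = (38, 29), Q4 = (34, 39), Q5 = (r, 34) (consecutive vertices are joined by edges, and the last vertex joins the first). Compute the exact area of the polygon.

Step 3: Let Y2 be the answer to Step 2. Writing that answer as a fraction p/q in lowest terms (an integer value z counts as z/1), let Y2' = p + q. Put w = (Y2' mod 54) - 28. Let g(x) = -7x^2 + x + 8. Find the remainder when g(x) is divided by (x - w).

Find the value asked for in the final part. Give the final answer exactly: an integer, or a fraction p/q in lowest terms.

-328

Step 1: 4571 = 7 * 653; number of divisors = (1+1) * (1+1) = 4; answer 4
Step 2: Y1 = 4; r = -22; cross terms: (-29*-6 - -20*5)=274, (-20*29 - 38*-6)=-352, (38*39 - 34*29)=496, (34*34 - -22*39)=2014, (-22*5 - -29*34)=876; twice the area = |3308| = 3308; area = 1654; answer 1654
Step 3: Y2 = 1654; threaded value p + q = 1655; w = 7; remainder = value at the root: -7*(7)^2 + 1*(7)^1 + 8 = (-343) + (7) + (8) = -328; answer -328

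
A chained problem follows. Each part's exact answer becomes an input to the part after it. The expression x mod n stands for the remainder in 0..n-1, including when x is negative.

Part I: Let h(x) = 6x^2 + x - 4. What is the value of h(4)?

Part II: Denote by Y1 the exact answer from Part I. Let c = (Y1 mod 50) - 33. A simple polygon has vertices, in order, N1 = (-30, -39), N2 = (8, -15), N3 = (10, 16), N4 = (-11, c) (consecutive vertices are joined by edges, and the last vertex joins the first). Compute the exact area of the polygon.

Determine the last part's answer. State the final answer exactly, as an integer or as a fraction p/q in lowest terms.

Part I: 6*(4)^2 + 1*(4)^1 - 4 = (96) + (4) + (-4) = 96; answer 96
Part II: Y1 = 96; c = 13; cross terms: (-30*-15 - 8*-39)=762, (8*16 - 10*-15)=278, (10*13 - -11*16)=306, (-11*-39 - -30*13)=819; twice the area = |2165| = 2165; area = 2165/2; answer 2165/2

2165/2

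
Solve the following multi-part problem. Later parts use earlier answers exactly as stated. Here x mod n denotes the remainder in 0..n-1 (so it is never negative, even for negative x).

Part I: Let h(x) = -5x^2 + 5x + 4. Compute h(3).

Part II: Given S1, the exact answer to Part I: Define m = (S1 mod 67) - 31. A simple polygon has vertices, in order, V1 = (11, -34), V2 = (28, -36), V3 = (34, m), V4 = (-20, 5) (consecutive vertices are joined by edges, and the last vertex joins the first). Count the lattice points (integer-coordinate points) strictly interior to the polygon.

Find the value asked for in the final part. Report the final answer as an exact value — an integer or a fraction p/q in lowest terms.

1526

Part I: -5*(3)^2 + 5*(3)^1 + 4 = (-45) + (15) + (4) = -26; answer -26
Part II: S1 = -26; m = 10; cross terms: (11*-36 - 28*-34)=556, (28*10 - 34*-36)=1504, (34*5 - -20*10)=370, (-20*-34 - 11*5)=625; twice the area = |3055| = 3055; area = 3055/2; boundary points = 1 + 2 + 1 + 1 = 5; strictly interior points = area - boundary/2 + 1 = 1526; answer 1526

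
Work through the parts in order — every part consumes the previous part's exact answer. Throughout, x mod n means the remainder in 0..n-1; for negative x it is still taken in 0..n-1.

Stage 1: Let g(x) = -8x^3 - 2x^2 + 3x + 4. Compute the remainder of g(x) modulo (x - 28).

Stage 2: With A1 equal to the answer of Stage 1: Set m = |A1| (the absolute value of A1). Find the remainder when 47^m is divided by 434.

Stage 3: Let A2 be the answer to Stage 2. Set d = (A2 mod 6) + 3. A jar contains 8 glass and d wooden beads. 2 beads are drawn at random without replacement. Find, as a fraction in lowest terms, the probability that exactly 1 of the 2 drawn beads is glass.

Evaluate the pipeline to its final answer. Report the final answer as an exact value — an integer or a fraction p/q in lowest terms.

Stage 1: remainder = value at the root: -8*(28)^3 - 2*(28)^2 + 3*(28)^1 + 4 = (-175616) + (-1568) + (84) + (4) = -177096; answer -177096
Stage 2: A1 = -177096; m = 177096; squarings mod 434: 47^1=47, 47^2=39, 47^4=219, 47^8=221, 47^16=233, 47^32=39, 47^64=219, 47^128=221, 47^256=233, 47^512=39, 47^1024=219, 47^2048=221, 47^4096=233, 47^8192=39, 47^16384=219, 47^32768=221, 47^65536=233, 47^131072=39; 47^177096 = 47^8 * 47^64 * 47^128 * 47^256 * 47^512 * 47^4096 * 47^8192 * 47^32768 * 47^131072 = 295 (mod 434); answer 295
Stage 3: A2 = 295; d = 4; total draws C(12,2) = 66; favorable C(8,1)*C(4,1) = 32; P = 16/33; answer 16/33

16/33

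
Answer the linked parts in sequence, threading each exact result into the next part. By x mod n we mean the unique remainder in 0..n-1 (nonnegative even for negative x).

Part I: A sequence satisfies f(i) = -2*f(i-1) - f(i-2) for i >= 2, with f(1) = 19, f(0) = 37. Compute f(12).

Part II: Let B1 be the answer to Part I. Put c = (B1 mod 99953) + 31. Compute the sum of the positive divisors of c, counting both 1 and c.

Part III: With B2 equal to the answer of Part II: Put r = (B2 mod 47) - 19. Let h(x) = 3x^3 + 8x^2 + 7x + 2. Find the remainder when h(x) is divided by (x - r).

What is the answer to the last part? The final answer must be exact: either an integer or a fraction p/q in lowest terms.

Part I: f(2) = -2*(19) - 1*(37) = -75; iterating: f(2)=-75, f(3)=131, f(4)=-187, f(5)=243, f(6)=-299, f(7)=355, f(8)=-411, f(9)=467, f(10)=-523, f(11)=579, f(12)=-635; answer -635
Part II: B1 = -635; c = 99349; 99349 is prime, so its only divisors are 1 and 99349; sigma = 1 + 99349 = 99350; answer 99350
Part III: B2 = 99350; r = 20; remainder = value at the root: 3*(20)^3 + 8*(20)^2 + 7*(20)^1 + 2 = (24000) + (3200) + (140) + (2) = 27342; answer 27342

27342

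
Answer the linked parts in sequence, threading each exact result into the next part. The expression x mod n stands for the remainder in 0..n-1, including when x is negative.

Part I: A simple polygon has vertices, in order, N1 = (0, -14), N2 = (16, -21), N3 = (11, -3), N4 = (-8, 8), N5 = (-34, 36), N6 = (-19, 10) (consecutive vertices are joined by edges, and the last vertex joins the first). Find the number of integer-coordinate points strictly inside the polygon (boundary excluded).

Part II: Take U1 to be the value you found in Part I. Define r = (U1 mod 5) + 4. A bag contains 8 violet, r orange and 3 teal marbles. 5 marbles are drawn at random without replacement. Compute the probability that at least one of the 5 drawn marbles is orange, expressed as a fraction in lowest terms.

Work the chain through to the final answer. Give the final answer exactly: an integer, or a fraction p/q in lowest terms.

11/13

Part I: cross terms: (0*-21 - 16*-14)=224, (16*-3 - 11*-21)=183, (11*8 - -8*-3)=64, (-8*36 - -34*8)=-16, (-34*10 - -19*36)=344, (-19*-14 - 0*10)=266; twice the area = |1065| = 1065; area = 1065/2; boundary points = 1 + 1 + 1 + 2 + 1 + 1 = 7; strictly interior points = area - boundary/2 + 1 = 530; answer 530
Part II: U1 = 530; r = 4; total draws C(15,5) = 3003; complement C(11,5) = 462; favorable 3003 - 462 = 2541; P = 11/13; answer 11/13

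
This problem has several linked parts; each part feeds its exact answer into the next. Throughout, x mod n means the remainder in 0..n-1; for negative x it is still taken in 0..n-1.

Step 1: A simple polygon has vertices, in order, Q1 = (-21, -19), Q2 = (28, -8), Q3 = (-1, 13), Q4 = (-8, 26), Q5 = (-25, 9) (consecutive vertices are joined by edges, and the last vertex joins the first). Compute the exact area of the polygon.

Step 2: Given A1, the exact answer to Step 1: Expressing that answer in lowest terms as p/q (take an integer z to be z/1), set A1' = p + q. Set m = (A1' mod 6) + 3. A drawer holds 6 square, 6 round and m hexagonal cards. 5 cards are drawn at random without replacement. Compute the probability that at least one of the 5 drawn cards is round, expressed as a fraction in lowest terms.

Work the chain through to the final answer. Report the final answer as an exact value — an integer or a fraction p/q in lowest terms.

49/52

Step 1: cross terms: (-21*-8 - 28*-19)=700, (28*13 - -1*-8)=356, (-1*26 - -8*13)=78, (-8*9 - -25*26)=578, (-25*-19 - -21*9)=664; twice the area = |2376| = 2376; area = 1188; answer 1188
Step 2: A1 = 1188; threaded value p + q = 1189; m = 4; total draws C(16,5) = 4368; complement C(10,5) = 252; favorable 4368 - 252 = 4116; P = 49/52; answer 49/52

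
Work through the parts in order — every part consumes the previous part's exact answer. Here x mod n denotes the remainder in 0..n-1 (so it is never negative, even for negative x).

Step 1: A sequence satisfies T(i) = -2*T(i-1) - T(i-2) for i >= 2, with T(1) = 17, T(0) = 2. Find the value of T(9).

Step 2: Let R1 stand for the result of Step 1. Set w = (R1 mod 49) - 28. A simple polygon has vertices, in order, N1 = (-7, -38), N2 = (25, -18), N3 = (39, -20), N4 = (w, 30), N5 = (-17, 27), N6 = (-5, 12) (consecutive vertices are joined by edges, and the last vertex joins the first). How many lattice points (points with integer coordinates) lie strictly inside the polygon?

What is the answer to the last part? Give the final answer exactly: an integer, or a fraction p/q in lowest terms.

1433

Step 1: T(2) = -2*(17) - 1*(2) = -36; iterating: T(2)=-36, T(3)=55, T(4)=-74, T(5)=93, T(6)=-112, T(7)=131, T(8)=-150, T(9)=169; answer 169
Step 2: R1 = 169; w = -6; cross terms: (-7*-18 - 25*-38)=1076, (25*-20 - 39*-18)=202, (39*30 - -6*-20)=1050, (-6*27 - -17*30)=348, (-17*12 - -5*27)=-69, (-5*-38 - -7*12)=274; twice the area = |2881| = 2881; area = 2881/2; boundary points = 4 + 2 + 5 + 1 + 3 + 2 = 17; strictly interior points = area - boundary/2 + 1 = 1433; answer 1433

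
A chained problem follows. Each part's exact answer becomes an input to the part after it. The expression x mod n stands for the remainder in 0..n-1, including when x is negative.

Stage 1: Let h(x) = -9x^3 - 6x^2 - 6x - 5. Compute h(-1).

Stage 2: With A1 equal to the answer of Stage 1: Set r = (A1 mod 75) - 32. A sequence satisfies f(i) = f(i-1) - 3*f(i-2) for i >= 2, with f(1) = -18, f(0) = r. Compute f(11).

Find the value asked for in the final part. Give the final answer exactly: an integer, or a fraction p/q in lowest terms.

-1950

Stage 1: -9*(-1)^3 - 6*(-1)^2 - 6*(-1)^1 - 5 = (9) + (-6) + (6) + (-5) = 4; answer 4
Stage 2: A1 = 4; r = -28; f(2) = 1*(-18) - 3*(-28) = 66; iterating: f(2)=66, f(3)=120, f(4)=-78, f(5)=-438, f(6)=-204, f(7)=1110, f(8)=1722, f(9)=-1608, f(10)=-6774, f(11)=-1950; answer -1950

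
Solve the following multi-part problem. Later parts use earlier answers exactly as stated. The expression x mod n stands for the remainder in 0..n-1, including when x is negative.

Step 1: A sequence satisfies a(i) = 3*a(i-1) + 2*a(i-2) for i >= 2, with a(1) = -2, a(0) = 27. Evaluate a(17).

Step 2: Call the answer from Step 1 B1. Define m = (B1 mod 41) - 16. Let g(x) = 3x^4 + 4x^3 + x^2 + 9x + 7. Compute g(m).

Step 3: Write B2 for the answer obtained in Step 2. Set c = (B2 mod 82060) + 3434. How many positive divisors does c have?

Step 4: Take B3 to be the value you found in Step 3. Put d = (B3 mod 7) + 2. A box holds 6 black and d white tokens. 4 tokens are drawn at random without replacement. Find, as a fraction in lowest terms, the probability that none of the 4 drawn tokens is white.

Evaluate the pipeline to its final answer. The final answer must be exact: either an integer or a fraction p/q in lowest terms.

Step 1: a(2) = 3*(-2) + 2*(27) = 48; iterating: a(2)=48, a(3)=140, a(4)=516, a(5)=1828, a(6)=6516, a(7)=23204, a(8)=82644, a(9)=294340, a(10)=1048308, a(11)=3733604, a(12)=13297428, a(13)=47359492, a(14)=168673332, a(15)=600738980, a(16)=2139563604, a(17)=7620168772; answer 7620168772
Step 2: B1 = 7620168772; m = 22; 3*(22)^4 + 4*(22)^3 + 1*(22)^2 + 9*(22)^1 + 7 = (702768) + (42592) + (484) + (198) + (7) = 746049; answer 746049
Step 3: B2 = 746049; c = 10943; 10943 = 31 * 353; number of divisors = (1+1) * (1+1) = 4; answer 4
Step 4: B3 = 4; d = 6; total draws C(12,4) = 495; favorable C(6,4) = 15; P = 1/33; answer 1/33

1/33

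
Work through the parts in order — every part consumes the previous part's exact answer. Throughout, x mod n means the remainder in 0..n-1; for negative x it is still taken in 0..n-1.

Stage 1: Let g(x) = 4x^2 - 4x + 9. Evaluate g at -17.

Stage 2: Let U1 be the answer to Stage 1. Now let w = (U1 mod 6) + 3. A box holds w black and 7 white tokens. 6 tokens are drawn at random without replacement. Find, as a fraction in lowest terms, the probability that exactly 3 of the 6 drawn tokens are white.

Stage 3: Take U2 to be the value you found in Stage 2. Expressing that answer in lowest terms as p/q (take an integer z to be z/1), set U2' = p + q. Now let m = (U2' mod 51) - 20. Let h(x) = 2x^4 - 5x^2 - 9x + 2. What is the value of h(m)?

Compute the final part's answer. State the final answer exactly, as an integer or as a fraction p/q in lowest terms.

Stage 1: 4*(-17)^2 - 4*(-17)^1 + 9 = (1156) + (68) + (9) = 1233; answer 1233
Stage 2: U1 = 1233; w = 6; total draws C(13,6) = 1716; favorable C(7,3)*C(6,3) = 700; P = 175/429; answer 175/429
Stage 3: U2 = 175/429; threaded value p + q = 604; m = 23; 2*(23)^4 - 5*(23)^2 - 9*(23)^1 + 2 = (559682) + (-2645) + (-207) + (2) = 556832; answer 556832

556832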